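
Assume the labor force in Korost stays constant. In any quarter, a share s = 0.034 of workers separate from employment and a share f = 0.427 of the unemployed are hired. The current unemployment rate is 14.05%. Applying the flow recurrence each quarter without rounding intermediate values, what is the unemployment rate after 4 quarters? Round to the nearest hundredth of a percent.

Unemployment rate after four quarters ≈ 7.94%.

With a fixed labor force, u_{t+1} = u_t + s·(1−u_t) − f·u_t = u_t·(1−s−f) + s.
Here 1−s−f = 0.539 and s = 0.034.
u_1 = 0.140500 × 0.539 + 0.034 = 0.109730.
u_2 = 0.109730 × 0.539 + 0.034 = 0.093144.
u_3 = 0.093144 × 0.539 + 0.034 = 0.084205.
u_4 = 0.084205 × 0.539 + 0.034 = 0.079386.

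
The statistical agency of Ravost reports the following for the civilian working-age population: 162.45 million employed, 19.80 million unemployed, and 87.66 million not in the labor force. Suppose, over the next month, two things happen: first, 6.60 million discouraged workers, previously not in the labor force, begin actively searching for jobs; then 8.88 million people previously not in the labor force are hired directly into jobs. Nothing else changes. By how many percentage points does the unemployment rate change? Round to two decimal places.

The unemployment rate changes by +2.49 percentage points.

Initially, labor force = 162.45 + 19.80 = 182.25 million, so u = 19.80/182.25 = 10.86%.
After the first change, unemployed and labor force both rise by 6.60 → E = 162.45, U = 26.40, labor force = 188.85 million.
After the second change, employed and labor force both rise by 8.88; unemployed unchanged → E = 171.33, U = 26.40, labor force = 197.73 million.
New unemployment rate = 26.40 / 197.73 = 13.35%.
Change = 13.35% − 10.86% = +2.49 percentage points.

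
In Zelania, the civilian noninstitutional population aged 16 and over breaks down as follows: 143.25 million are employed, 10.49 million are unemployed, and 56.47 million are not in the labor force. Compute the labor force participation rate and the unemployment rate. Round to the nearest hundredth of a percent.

Labor force = employed + unemployed = 143.25 + 10.49 = 153.74 million.
Working-age population = 153.74 + 56.47 = 210.21 million.
Unemployment rate = 10.49 / 153.74 = 6.82%.
Labor force participation rate = 153.74 / 210.21 = 73.14%.

Labor force participation rate ≈ 73.14%; unemployment rate ≈ 6.82%.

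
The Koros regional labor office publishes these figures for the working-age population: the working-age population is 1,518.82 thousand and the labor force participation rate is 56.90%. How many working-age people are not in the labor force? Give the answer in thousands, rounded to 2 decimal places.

About 654.61 thousand are not in the labor force.

Share not in the labor force = 1 − 0.5690 = 0.4310.
Not in labor force = 0.4310 × 1,518.82 ≈ 654.61 thousand.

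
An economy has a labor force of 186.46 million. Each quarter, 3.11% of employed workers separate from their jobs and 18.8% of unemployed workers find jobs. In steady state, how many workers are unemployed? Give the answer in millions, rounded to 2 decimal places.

Steady-state unemployment rate u* = s/(s+f) = 3.11/(3.11+18.8) = 0.141944.
Unemployed = u* × labor force = 0.141944 × 186.46 ≈ 26.47 million.

About 26.47 million are unemployed in steady state.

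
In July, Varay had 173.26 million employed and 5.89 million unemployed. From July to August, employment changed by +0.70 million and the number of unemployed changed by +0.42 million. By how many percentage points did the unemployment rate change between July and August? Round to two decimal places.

The unemployment rate changed by +0.21 percentage points.

July: labor force = 173.26 + 5.89 = 179.15; u = 5.89/179.15 = 3.29%.
August: labor force = 173.96 + 6.31 = 180.27; u = 6.31/180.27 = 3.50%.
Change = 3.50% − 3.29% = +0.21 pp.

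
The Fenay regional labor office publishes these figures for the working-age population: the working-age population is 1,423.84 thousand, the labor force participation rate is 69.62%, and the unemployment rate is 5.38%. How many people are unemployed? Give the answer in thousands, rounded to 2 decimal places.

Labor force = 0.6962 × 1,423.84 = 991.28 thousand.
Unemployed = 0.0538 × 991.28 ≈ 53.33 thousand.

About 53.33 thousand are unemployed.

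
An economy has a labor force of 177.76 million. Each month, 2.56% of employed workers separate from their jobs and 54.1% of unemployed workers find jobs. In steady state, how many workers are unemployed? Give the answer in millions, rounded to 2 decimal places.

About 8.03 million are unemployed in steady state.

Steady-state unemployment rate u* = s/(s+f) = 2.56/(2.56+54.1) = 0.045182.
Unemployed = u* × labor force = 0.045182 × 177.76 ≈ 8.03 million.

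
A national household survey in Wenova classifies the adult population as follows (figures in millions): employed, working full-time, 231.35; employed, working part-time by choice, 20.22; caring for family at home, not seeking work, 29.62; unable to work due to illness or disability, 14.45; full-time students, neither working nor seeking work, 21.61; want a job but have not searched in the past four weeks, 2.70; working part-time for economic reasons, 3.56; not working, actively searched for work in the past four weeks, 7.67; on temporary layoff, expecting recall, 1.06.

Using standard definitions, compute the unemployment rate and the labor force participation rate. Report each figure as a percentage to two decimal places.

Employed = 231.35 + 20.22 + 3.56 = 255.13 million (anyone who worked, including part-time for economic reasons, counts as employed).
Unemployed = 7.67 + 1.06 = 8.73 million (jobless and actively searching, or on temporary layoff).
Labor force = 255.13 + 8.73 = 263.86 million.
Not in labor force = 29.62 + 14.45 + 21.61 + 2.70 = 68.38 million (those not working and not actively searching are outside the labor force — including those who want a job but have given up searching).
Civilian working-age population = 263.86 + 68.38 = 332.24 million.
Unemployment rate = 8.73 / 263.86 = 3.31%.
Labor force participation rate = 263.86 / 332.24 = 79.42%.

Unemployment rate ≈ 3.31%; labor force participation rate ≈ 79.42%.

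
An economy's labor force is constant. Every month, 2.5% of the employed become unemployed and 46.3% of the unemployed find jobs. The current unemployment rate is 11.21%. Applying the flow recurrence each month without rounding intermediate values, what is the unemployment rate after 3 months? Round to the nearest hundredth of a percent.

Unemployment rate after three months ≈ 5.94%.

With a fixed labor force, u_{t+1} = u_t + s·(1−u_t) − f·u_t = u_t·(1−s−f) + s.
Here 1−s−f = 0.512 and s = 0.025.
u_1 = 0.112100 × 0.512 + 0.025 = 0.082395.
u_2 = 0.082395 × 0.512 + 0.025 = 0.067186.
u_3 = 0.067186 × 0.512 + 0.025 = 0.059399.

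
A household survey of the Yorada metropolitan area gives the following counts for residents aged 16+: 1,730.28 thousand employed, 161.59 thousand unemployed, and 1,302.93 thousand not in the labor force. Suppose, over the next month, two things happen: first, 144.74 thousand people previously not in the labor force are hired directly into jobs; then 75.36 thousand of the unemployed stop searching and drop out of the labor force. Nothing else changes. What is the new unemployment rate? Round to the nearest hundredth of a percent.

Initially, labor force = 1,730.28 + 161.59 = 1,891.87 thousand, so u = 161.59/1,891.87 = 8.54%.
After the first change, employed and labor force both rise by 144.74; unemployed unchanged → E = 1,875.02, U = 161.59, labor force = 2,036.61 thousand.
After the second change, unemployed and labor force both fall by 75.36 → E = 1,875.02, U = 86.23, labor force = 1,961.25 thousand.
New unemployment rate = 86.23 / 1,961.25 = 4.40%.

New unemployment rate ≈ 4.40%.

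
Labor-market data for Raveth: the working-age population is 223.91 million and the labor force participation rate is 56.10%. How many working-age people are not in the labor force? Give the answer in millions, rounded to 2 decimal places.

Share not in the labor force = 1 − 0.5610 = 0.4390.
Not in labor force = 0.4390 × 223.91 ≈ 98.30 million.

About 98.30 million are not in the labor force.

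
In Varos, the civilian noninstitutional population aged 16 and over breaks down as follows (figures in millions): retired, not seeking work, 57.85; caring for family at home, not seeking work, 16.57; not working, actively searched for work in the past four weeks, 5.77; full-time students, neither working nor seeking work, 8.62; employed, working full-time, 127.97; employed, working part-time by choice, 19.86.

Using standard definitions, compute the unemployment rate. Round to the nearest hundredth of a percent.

Unemployment rate ≈ 3.76%.

Employed = 127.97 + 19.86 = 147.83 million.
Unemployed = 5.77 million.
Labor force = 147.83 + 5.77 = 153.60 million.
Unemployment rate = 5.77 / 153.60 = 3.76%.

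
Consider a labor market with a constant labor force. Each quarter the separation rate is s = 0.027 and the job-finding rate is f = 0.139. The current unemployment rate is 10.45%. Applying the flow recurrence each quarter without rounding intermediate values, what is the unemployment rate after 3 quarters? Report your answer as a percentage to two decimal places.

Unemployment rate after three quarters ≈ 12.89%.

With a fixed labor force, u_{t+1} = u_t + s·(1−u_t) − f·u_t = u_t·(1−s−f) + s.
Here 1−s−f = 0.834 and s = 0.027.
u_1 = 0.104500 × 0.834 + 0.027 = 0.114153.
u_2 = 0.114153 × 0.834 + 0.027 = 0.122204.
u_3 = 0.122204 × 0.834 + 0.027 = 0.128918.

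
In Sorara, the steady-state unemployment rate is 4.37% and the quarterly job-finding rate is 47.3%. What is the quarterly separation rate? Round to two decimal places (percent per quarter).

From u* = s/(s+f): s = u·f/(1−u).
s = 0.0437 × 47.3 / (1 − 0.0437) = 2.0670 / 0.9563 ≈ 2.16% per quarter.

Separation rate ≈ 2.16% per quarter.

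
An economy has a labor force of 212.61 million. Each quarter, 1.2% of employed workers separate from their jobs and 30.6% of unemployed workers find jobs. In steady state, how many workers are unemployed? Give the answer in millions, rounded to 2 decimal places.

About 8.02 million are unemployed in steady state.

Steady-state unemployment rate u* = s/(s+f) = 1.2/(1.2+30.6) = 0.037736.
Unemployed = u* × labor force = 0.037736 × 212.61 ≈ 8.02 million.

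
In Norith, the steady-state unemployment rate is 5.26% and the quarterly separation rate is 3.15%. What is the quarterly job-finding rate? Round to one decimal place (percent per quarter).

Job-finding rate ≈ 56.7% per quarter.

From u* = s/(s+f): f = s·(1−u)/u.
f = 3.15 × (1 − 0.0526) / 0.0526 = 2.9843 / 0.0526 ≈ 56.7% per quarter.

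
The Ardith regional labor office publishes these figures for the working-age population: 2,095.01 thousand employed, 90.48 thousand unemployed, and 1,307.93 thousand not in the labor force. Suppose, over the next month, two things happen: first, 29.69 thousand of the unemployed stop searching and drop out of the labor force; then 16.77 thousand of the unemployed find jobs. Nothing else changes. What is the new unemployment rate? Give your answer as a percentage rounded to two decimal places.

Initially, labor force = 2,095.01 + 90.48 = 2,185.49 thousand, so u = 90.48/2,185.49 = 4.14%.
After the first change, unemployed and labor force both fall by 29.69 → E = 2,095.01, U = 60.79, labor force = 2,155.80 thousand.
After the second change, unemployed falls and employed rises by 16.77; labor force unchanged → E = 2,111.78, U = 44.02, labor force = 2,155.80 thousand.
New unemployment rate = 44.02 / 2,155.80 = 2.04%.

New unemployment rate ≈ 2.04%.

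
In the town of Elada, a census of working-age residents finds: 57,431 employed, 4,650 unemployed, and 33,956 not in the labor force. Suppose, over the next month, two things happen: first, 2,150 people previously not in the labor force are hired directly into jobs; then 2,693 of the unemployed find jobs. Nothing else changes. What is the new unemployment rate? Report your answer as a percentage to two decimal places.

Initially, labor force = 57,431 + 4,650 = 62,081, so u = 4,650/62,081 = 7.49%.
After the first change, employed and labor force both rise by 2,150; unemployed unchanged → E = 59,581, U = 4,650, labor force = 64,231.
After the second change, unemployed falls and employed rises by 2,693; labor force unchanged → E = 62,274, U = 1,957, labor force = 64,231.
New unemployment rate = 1,957 / 64,231 = 3.05%.

New unemployment rate ≈ 3.05%.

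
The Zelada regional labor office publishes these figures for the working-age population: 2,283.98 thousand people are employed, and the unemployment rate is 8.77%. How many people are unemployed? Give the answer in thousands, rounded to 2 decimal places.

About 219.56 thousand are unemployed.

Let U be the number unemployed. The labor force is E + U, and U/(E+U) = 0.0877.
So U = 0.0877 × 2,283.98 / (1 − 0.0877) = 200.3050 / 0.9123 ≈ 219.56 thousand.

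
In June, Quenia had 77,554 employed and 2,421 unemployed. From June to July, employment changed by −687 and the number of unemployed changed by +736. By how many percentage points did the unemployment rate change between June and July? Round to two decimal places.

The unemployment rate changed by +0.92 percentage points.

June: labor force = 77,554 + 2,421 = 79,975; u = 2,421/79,975 = 3.03%.
July: labor force = 76,867 + 3,157 = 80,024; u = 3,157/80,024 = 3.95%.
Change = 3.95% − 3.03% = +0.92 pp.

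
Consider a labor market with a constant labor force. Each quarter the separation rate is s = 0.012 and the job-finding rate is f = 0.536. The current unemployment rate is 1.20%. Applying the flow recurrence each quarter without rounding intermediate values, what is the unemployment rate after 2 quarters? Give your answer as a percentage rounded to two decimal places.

With a fixed labor force, u_{t+1} = u_t + s·(1−u_t) − f·u_t = u_t·(1−s−f) + s.
Here 1−s−f = 0.452 and s = 0.012.
u_1 = 0.012000 × 0.452 + 0.012 = 0.017424.
u_2 = 0.017424 × 0.452 + 0.012 = 0.019876.

Unemployment rate after two quarters ≈ 1.99%.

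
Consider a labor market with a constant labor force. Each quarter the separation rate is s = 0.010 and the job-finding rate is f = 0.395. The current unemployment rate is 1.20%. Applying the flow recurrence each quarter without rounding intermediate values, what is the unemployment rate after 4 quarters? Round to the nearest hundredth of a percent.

Unemployment rate after four quarters ≈ 2.31%.

With a fixed labor force, u_{t+1} = u_t + s·(1−u_t) − f·u_t = u_t·(1−s−f) + s.
Here 1−s−f = 0.595 and s = 0.010.
u_1 = 0.012000 × 0.595 + 0.010 = 0.017140.
u_2 = 0.017140 × 0.595 + 0.010 = 0.020198.
u_3 = 0.020198 × 0.595 + 0.010 = 0.022018.
u_4 = 0.022018 × 0.595 + 0.010 = 0.023101.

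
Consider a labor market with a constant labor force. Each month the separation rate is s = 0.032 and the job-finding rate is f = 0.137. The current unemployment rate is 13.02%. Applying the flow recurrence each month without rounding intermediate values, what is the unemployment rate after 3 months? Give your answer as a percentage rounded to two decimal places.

Unemployment rate after three months ≈ 15.54%.

With a fixed labor force, u_{t+1} = u_t + s·(1−u_t) − f·u_t = u_t·(1−s−f) + s.
Here 1−s−f = 0.831 and s = 0.032.
u_1 = 0.130200 × 0.831 + 0.032 = 0.140196.
u_2 = 0.140196 × 0.831 + 0.032 = 0.148503.
u_3 = 0.148503 × 0.831 + 0.032 = 0.155406.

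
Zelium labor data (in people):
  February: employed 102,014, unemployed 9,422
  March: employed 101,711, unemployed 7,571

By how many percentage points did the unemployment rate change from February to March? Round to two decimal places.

February: labor force = 102,014 + 9,422 = 111,436; u = 9,422/111,436 = 8.46%.
March: labor force = 101,711 + 7,571 = 109,282; u = 7,571/109,282 = 6.93%.
Change = 6.93% − 8.46% = −1.53 pp.

The unemployment rate changed by −1.53 percentage points.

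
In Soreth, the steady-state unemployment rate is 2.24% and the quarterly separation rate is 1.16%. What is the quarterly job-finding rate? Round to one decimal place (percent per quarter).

From u* = s/(s+f): f = s·(1−u)/u.
f = 1.16 × (1 − 0.0224) / 0.0224 = 1.1340 / 0.0224 ≈ 50.6% per quarter.

Job-finding rate ≈ 50.6% per quarter.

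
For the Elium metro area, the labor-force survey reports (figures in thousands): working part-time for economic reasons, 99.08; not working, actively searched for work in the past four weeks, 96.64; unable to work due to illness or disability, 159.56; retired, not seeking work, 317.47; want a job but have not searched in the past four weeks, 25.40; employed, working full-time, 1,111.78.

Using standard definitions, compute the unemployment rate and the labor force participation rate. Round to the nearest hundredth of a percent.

Unemployment rate ≈ 7.39%; labor force participation rate ≈ 72.24%.

Employed = 99.08 + 1,111.78 = 1,210.86 thousand (anyone who worked, including part-time for economic reasons, counts as employed).
Unemployed = 96.64 thousand.
Labor force = 1,210.86 + 96.64 = 1,307.50 thousand.
Not in labor force = 159.56 + 317.47 + 25.40 = 502.43 thousand (those not working and not actively searching are outside the labor force — including those who want a job but have given up searching).
Civilian working-age population = 1,307.50 + 502.43 = 1,809.93 thousand.
Unemployment rate = 96.64 / 1,307.50 = 7.39%.
Labor force participation rate = 1,307.50 / 1,809.93 = 72.24%.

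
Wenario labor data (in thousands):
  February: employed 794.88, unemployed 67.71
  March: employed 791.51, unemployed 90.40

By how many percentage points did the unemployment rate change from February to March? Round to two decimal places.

February: labor force = 794.88 + 67.71 = 862.59; u = 67.71/862.59 = 7.85%.
March: labor force = 791.51 + 90.40 = 881.91; u = 90.40/881.91 = 10.25%.
Change = 10.25% − 7.85% = +2.40 pp.

The unemployment rate changed by +2.40 percentage points.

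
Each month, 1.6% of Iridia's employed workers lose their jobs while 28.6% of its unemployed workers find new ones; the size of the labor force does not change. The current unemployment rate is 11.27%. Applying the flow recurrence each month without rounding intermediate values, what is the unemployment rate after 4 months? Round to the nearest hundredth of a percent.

With a fixed labor force, u_{t+1} = u_t + s·(1−u_t) − f·u_t = u_t·(1−s−f) + s.
Here 1−s−f = 0.698 and s = 0.016.
u_1 = 0.112700 × 0.698 + 0.016 = 0.094665.
u_2 = 0.094665 × 0.698 + 0.016 = 0.082076.
u_3 = 0.082076 × 0.698 + 0.016 = 0.073289.
u_4 = 0.073289 × 0.698 + 0.016 = 0.067156.

Unemployment rate after four months ≈ 6.72%.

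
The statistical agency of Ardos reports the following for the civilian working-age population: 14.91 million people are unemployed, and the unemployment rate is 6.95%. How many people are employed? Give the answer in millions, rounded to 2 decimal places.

About 199.62 million are employed.

Labor force = U / u = 14.91 / 0.0695 ≈ 214.53 million.
Employed = labor force − unemployed = 214.53 − 14.91 = 199.62 million.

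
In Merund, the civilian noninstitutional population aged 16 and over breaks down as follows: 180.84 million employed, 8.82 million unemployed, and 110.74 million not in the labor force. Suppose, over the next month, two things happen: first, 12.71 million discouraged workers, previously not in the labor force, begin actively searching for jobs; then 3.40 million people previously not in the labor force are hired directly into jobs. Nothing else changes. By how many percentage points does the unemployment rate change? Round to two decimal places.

The unemployment rate changes by +5.81 percentage points.

Initially, labor force = 180.84 + 8.82 = 189.66 million, so u = 8.82/189.66 = 4.65%.
After the first change, unemployed and labor force both rise by 12.71 → E = 180.84, U = 21.53, labor force = 202.37 million.
After the second change, employed and labor force both rise by 3.40; unemployed unchanged → E = 184.24, U = 21.53, labor force = 205.77 million.
New unemployment rate = 21.53 / 205.77 = 10.46%.
Change = 10.46% − 4.65% = +5.81 percentage points.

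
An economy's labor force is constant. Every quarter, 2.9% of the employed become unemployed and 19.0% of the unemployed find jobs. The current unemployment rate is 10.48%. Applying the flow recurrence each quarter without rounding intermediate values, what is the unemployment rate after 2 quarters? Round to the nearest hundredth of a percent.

Unemployment rate after two quarters ≈ 11.56%.

With a fixed labor force, u_{t+1} = u_t + s·(1−u_t) − f·u_t = u_t·(1−s−f) + s.
Here 1−s−f = 0.781 and s = 0.029.
u_1 = 0.104800 × 0.781 + 0.029 = 0.110849.
u_2 = 0.110849 × 0.781 + 0.029 = 0.115573.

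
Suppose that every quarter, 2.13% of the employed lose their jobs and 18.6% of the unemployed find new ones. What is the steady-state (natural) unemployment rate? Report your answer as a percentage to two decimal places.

Steady-state unemployment rate ≈ 10.27%.

At steady state the flows balance: s·E = f·U, so U/(E+U) = s/(s+f).
u* = 2.13 / (2.13 + 18.6) = 2.13 / 20.73 = 10.27%.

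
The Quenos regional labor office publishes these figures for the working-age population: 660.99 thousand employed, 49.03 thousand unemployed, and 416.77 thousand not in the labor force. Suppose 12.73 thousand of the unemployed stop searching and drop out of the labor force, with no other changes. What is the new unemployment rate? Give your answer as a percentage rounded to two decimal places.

Initially, labor force = 660.99 + 49.03 = 710.02 thousand, so u = 49.03/710.02 = 6.91%.
After the change, unemployed and labor force both fall by 12.73 → E = 660.99, U = 36.30, labor force = 697.29 thousand.
New unemployment rate = 36.30 / 697.29 = 5.21%.

New unemployment rate ≈ 5.21%.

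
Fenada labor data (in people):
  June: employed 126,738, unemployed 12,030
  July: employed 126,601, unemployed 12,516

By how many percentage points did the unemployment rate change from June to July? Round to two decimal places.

June: labor force = 126,738 + 12,030 = 138,768; u = 12,030/138,768 = 8.67%.
July: labor force = 126,601 + 12,516 = 139,117; u = 12,516/139,117 = 9.00%.
Change = 9.00% − 8.67% = +0.33 pp.

The unemployment rate changed by +0.33 percentage points.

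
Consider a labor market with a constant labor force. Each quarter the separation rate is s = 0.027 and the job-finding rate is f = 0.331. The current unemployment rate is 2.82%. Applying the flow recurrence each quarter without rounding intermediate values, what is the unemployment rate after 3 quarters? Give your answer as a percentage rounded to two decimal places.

With a fixed labor force, u_{t+1} = u_t + s·(1−u_t) − f·u_t = u_t·(1−s−f) + s.
Here 1−s−f = 0.642 and s = 0.027.
u_1 = 0.028200 × 0.642 + 0.027 = 0.045104.
u_2 = 0.045104 × 0.642 + 0.027 = 0.055957.
u_3 = 0.055957 × 0.642 + 0.027 = 0.062924.

Unemployment rate after three quarters ≈ 6.29%.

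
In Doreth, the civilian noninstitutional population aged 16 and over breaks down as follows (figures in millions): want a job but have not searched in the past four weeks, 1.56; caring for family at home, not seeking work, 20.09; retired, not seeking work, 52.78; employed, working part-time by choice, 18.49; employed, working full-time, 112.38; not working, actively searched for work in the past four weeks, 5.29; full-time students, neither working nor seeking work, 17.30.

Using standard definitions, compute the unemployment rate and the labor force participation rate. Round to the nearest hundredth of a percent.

Employed = 18.49 + 112.38 = 130.87 million.
Unemployed = 5.29 million.
Labor force = 130.87 + 5.29 = 136.16 million.
Not in labor force = 1.56 + 20.09 + 52.78 + 17.30 = 91.73 million (those not working and not actively searching are outside the labor force — including those who want a job but have given up searching).
Civilian working-age population = 136.16 + 91.73 = 227.89 million.
Unemployment rate = 5.29 / 136.16 = 3.89%.
Labor force participation rate = 136.16 / 227.89 = 59.75%.

Unemployment rate ≈ 3.89%; labor force participation rate ≈ 59.75%.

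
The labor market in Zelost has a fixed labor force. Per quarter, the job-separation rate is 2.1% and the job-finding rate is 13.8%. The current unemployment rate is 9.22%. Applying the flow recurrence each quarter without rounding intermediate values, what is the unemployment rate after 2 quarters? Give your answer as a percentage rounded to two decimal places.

With a fixed labor force, u_{t+1} = u_t + s·(1−u_t) − f·u_t = u_t·(1−s−f) + s.
Here 1−s−f = 0.841 and s = 0.021.
u_1 = 0.092200 × 0.841 + 0.021 = 0.098540.
u_2 = 0.098540 × 0.841 + 0.021 = 0.103872.

Unemployment rate after two quarters ≈ 10.39%.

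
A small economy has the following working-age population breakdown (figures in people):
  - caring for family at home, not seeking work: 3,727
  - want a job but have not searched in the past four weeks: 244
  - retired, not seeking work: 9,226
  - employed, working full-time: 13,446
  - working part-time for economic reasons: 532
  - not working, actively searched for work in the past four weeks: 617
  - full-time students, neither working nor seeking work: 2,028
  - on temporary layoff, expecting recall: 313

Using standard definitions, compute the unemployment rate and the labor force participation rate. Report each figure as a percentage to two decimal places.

Unemployment rate ≈ 6.24%; labor force participation rate ≈ 49.47%.

Employed = 13,446 + 532 = 13,978 (anyone who worked, including part-time for economic reasons, counts as employed).
Unemployed = 617 + 313 = 930 (jobless and actively searching, or on temporary layoff).
Labor force = 13,978 + 930 = 14,908.
Not in labor force = 3,727 + 244 + 9,226 + 2,028 = 15,225 (those not working and not actively searching are outside the labor force — including those who want a job but have given up searching).
Civilian working-age population = 14,908 + 15,225 = 30,133.
Unemployment rate = 930 / 14,908 = 6.24%.
Labor force participation rate = 14,908 / 30,133 = 49.47%.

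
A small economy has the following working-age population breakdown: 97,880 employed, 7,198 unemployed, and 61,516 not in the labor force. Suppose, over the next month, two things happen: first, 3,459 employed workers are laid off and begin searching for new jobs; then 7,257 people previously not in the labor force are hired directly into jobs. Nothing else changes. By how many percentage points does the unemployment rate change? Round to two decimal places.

Initially, labor force = 97,880 + 7,198 = 105,078, so u = 7,198/105,078 = 6.85%.
After the first change, employed falls and unemployed rises by 3,459; labor force unchanged → E = 94,421, U = 10,657, labor force = 105,078.
After the second change, employed and labor force both rise by 7,257; unemployed unchanged → E = 101,678, U = 10,657, labor force = 112,335.
New unemployment rate = 10,657 / 112,335 = 9.49%.
Change = 9.49% − 6.85% = +2.64 percentage points.

The unemployment rate changes by +2.64 percentage points.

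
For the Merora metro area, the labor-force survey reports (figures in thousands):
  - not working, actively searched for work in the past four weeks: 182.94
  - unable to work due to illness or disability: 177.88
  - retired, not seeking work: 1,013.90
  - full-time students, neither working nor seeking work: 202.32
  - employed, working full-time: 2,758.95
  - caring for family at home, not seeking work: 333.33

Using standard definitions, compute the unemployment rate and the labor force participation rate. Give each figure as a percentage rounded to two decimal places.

Employed = 2,758.95 thousand.
Unemployed = 182.94 thousand.
Labor force = 2,758.95 + 182.94 = 2,941.89 thousand.
Not in labor force = 177.88 + 1,013.90 + 202.32 + 333.33 = 1,727.43 thousand (those not working and not actively searching are outside the labor force).
Civilian working-age population = 2,941.89 + 1,727.43 = 4,669.32 thousand.
Unemployment rate = 182.94 / 2,941.89 = 6.22%.
Labor force participation rate = 2,941.89 / 4,669.32 = 63.00%.

Unemployment rate ≈ 6.22%; labor force participation rate ≈ 63.00%.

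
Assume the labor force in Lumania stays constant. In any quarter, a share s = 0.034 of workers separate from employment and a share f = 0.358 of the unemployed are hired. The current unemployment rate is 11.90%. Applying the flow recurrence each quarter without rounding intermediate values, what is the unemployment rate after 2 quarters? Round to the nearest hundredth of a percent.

With a fixed labor force, u_{t+1} = u_t + s·(1−u_t) − f·u_t = u_t·(1−s−f) + s.
Here 1−s−f = 0.608 and s = 0.034.
u_1 = 0.119000 × 0.608 + 0.034 = 0.106352.
u_2 = 0.106352 × 0.608 + 0.034 = 0.098662.

Unemployment rate after two quarters ≈ 9.87%.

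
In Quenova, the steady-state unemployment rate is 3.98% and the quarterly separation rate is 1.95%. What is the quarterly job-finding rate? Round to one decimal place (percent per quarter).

From u* = s/(s+f): f = s·(1−u)/u.
f = 1.95 × (1 − 0.0398) / 0.0398 = 1.8724 / 0.0398 ≈ 47.0% per quarter.

Job-finding rate ≈ 47.0% per quarter.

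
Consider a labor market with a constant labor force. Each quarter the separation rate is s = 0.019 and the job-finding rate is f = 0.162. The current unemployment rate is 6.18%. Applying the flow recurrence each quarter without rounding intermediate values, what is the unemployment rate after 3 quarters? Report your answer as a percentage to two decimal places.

Unemployment rate after three quarters ≈ 8.13%.

With a fixed labor force, u_{t+1} = u_t + s·(1−u_t) − f·u_t = u_t·(1−s−f) + s.
Here 1−s−f = 0.819 and s = 0.019.
u_1 = 0.061800 × 0.819 + 0.019 = 0.069614.
u_2 = 0.069614 × 0.819 + 0.019 = 0.076014.
u_3 = 0.076014 × 0.819 + 0.019 = 0.081255.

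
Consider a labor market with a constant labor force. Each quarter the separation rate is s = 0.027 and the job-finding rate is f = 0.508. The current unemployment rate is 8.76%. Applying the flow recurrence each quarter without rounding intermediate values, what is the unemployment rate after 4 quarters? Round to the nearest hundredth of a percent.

With a fixed labor force, u_{t+1} = u_t + s·(1−u_t) − f·u_t = u_t·(1−s−f) + s.
Here 1−s−f = 0.465 and s = 0.027.
u_1 = 0.087600 × 0.465 + 0.027 = 0.067734.
u_2 = 0.067734 × 0.465 + 0.027 = 0.058496.
u_3 = 0.058496 × 0.465 + 0.027 = 0.054201.
u_4 = 0.054201 × 0.465 + 0.027 = 0.052203.

Unemployment rate after four quarters ≈ 5.22%.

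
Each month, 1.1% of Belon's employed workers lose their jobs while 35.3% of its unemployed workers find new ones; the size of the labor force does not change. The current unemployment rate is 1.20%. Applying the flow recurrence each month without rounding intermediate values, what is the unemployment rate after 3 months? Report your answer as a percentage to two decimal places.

With a fixed labor force, u_{t+1} = u_t + s·(1−u_t) − f·u_t = u_t·(1−s−f) + s.
Here 1−s−f = 0.636 and s = 0.011.
u_1 = 0.012000 × 0.636 + 0.011 = 0.018632.
u_2 = 0.018632 × 0.636 + 0.011 = 0.022850.
u_3 = 0.022850 × 0.636 + 0.011 = 0.025533.

Unemployment rate after three months ≈ 2.55%.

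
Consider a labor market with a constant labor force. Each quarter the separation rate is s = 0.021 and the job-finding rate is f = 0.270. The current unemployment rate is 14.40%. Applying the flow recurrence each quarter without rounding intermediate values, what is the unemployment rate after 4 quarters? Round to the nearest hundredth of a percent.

Unemployment rate after four quarters ≈ 9.03%.

With a fixed labor force, u_{t+1} = u_t + s·(1−u_t) − f·u_t = u_t·(1−s−f) + s.
Here 1−s−f = 0.709 and s = 0.021.
u_1 = 0.144000 × 0.709 + 0.021 = 0.123096.
u_2 = 0.123096 × 0.709 + 0.021 = 0.108275.
u_3 = 0.108275 × 0.709 + 0.021 = 0.097767.
u_4 = 0.097767 × 0.709 + 0.021 = 0.090317.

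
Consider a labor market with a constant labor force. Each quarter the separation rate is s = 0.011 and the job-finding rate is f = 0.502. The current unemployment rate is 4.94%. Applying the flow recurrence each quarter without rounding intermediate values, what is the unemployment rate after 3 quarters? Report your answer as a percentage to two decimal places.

Unemployment rate after three quarters ≈ 2.47%.

With a fixed labor force, u_{t+1} = u_t + s·(1−u_t) − f·u_t = u_t·(1−s−f) + s.
Here 1−s−f = 0.487 and s = 0.011.
u_1 = 0.049400 × 0.487 + 0.011 = 0.035058.
u_2 = 0.035058 × 0.487 + 0.011 = 0.028073.
u_3 = 0.028073 × 0.487 + 0.011 = 0.024672.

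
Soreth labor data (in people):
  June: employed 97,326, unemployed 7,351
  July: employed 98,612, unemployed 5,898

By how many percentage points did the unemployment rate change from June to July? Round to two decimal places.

June: labor force = 97,326 + 7,351 = 104,677; u = 7,351/104,677 = 7.02%.
July: labor force = 98,612 + 5,898 = 104,510; u = 5,898/104,510 = 5.64%.
Change = 5.64% − 7.02% = −1.38 pp.

The unemployment rate changed by −1.38 percentage points.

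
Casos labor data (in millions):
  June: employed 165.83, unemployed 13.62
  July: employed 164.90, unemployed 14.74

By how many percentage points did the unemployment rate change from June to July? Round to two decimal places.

The unemployment rate changed by +0.62 percentage points.

June: labor force = 165.83 + 13.62 = 179.45; u = 13.62/179.45 = 7.59%.
July: labor force = 164.90 + 14.74 = 179.64; u = 14.74/179.64 = 8.21%.
Change = 8.21% − 7.59% = +0.62 pp.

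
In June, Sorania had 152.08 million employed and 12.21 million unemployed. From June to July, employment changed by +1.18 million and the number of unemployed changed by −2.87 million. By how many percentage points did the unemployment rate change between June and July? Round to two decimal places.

The unemployment rate changed by −1.69 percentage points.

June: labor force = 152.08 + 12.21 = 164.29; u = 12.21/164.29 = 7.43%.
July: labor force = 153.26 + 9.34 = 162.60; u = 9.34/162.60 = 5.74%.
Change = 5.74% − 7.43% = −1.69 pp.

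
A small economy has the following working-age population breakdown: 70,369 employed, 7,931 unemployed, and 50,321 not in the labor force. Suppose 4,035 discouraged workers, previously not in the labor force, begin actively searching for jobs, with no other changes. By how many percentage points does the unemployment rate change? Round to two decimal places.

Initially, labor force = 70,369 + 7,931 = 78,300, so u = 7,931/78,300 = 10.13%.
After the change, unemployed and labor force both rise by 4,035 → E = 70,369, U = 11,966, labor force = 82,335.
New unemployment rate = 11,966 / 82,335 = 14.53%.
Change = 14.53% − 10.13% = +4.40 percentage points.

The unemployment rate changes by +4.40 percentage points.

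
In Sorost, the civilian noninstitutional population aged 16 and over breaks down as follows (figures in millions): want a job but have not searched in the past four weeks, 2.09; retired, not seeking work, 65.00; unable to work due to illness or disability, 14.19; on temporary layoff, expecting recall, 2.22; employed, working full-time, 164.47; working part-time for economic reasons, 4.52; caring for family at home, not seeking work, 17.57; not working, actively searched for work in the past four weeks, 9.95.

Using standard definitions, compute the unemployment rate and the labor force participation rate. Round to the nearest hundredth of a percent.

Unemployment rate ≈ 6.72%; labor force participation rate ≈ 64.70%.

Employed = 164.47 + 4.52 = 168.99 million (anyone who worked, including part-time for economic reasons, counts as employed).
Unemployed = 2.22 + 9.95 = 12.17 million (jobless and actively searching, or on temporary layoff).
Labor force = 168.99 + 12.17 = 181.16 million.
Not in labor force = 2.09 + 65.00 + 14.19 + 17.57 = 98.85 million (those not working and not actively searching are outside the labor force — including those who want a job but have given up searching).
Civilian working-age population = 181.16 + 98.85 = 280.01 million.
Unemployment rate = 12.17 / 181.16 = 6.72%.
Labor force participation rate = 181.16 / 280.01 = 64.70%.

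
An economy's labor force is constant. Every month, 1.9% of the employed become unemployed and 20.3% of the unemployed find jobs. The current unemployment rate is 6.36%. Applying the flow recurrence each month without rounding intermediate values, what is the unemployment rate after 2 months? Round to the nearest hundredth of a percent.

Unemployment rate after two months ≈ 7.23%.

With a fixed labor force, u_{t+1} = u_t + s·(1−u_t) − f·u_t = u_t·(1−s−f) + s.
Here 1−s−f = 0.778 and s = 0.019.
u_1 = 0.063600 × 0.778 + 0.019 = 0.068481.
u_2 = 0.068481 × 0.778 + 0.019 = 0.072278.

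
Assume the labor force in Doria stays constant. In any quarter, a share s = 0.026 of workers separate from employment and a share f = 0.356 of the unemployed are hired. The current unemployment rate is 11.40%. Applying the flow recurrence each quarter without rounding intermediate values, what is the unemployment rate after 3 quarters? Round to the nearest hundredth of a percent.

Unemployment rate after three quarters ≈ 7.89%.

With a fixed labor force, u_{t+1} = u_t + s·(1−u_t) − f·u_t = u_t·(1−s−f) + s.
Here 1−s−f = 0.618 and s = 0.026.
u_1 = 0.114000 × 0.618 + 0.026 = 0.096452.
u_2 = 0.096452 × 0.618 + 0.026 = 0.085607.
u_3 = 0.085607 × 0.618 + 0.026 = 0.078905.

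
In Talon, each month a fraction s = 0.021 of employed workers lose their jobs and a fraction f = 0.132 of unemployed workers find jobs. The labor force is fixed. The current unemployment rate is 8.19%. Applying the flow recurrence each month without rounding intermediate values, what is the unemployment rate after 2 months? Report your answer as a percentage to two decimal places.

Unemployment rate after two months ≈ 9.75%.

With a fixed labor force, u_{t+1} = u_t + s·(1−u_t) − f·u_t = u_t·(1−s−f) + s.
Here 1−s−f = 0.847 and s = 0.021.
u_1 = 0.081900 × 0.847 + 0.021 = 0.090369.
u_2 = 0.090369 × 0.847 + 0.021 = 0.097543.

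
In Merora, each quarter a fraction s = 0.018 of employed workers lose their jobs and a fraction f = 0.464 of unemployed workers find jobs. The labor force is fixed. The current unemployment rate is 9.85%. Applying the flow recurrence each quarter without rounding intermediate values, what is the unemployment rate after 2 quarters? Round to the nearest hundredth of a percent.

With a fixed labor force, u_{t+1} = u_t + s·(1−u_t) − f·u_t = u_t·(1−s−f) + s.
Here 1−s−f = 0.518 and s = 0.018.
u_1 = 0.098500 × 0.518 + 0.018 = 0.069023.
u_2 = 0.069023 × 0.518 + 0.018 = 0.053754.

Unemployment rate after two quarters ≈ 5.38%.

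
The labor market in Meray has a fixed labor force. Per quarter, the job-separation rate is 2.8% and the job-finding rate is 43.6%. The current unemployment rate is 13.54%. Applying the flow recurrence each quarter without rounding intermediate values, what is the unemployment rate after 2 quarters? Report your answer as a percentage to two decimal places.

With a fixed labor force, u_{t+1} = u_t + s·(1−u_t) − f·u_t = u_t·(1−s−f) + s.
Here 1−s−f = 0.536 and s = 0.028.
u_1 = 0.135400 × 0.536 + 0.028 = 0.100574.
u_2 = 0.100574 × 0.536 + 0.028 = 0.081908.

Unemployment rate after two quarters ≈ 8.19%.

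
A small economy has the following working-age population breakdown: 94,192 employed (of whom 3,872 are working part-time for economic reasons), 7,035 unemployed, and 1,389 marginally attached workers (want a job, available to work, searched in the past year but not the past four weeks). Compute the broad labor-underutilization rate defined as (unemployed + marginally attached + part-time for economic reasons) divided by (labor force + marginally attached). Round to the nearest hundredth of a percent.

Labor force = 94,192 + 7,035 = 101,227.
Numerator = 7,035 + 1,389 + 3,872 = 12,296.
Denominator = 101,227 + 1,389 = 102,616.
Broad rate = 12,296 / 102,616 = 11.98%.

Broad underutilization rate ≈ 11.98%.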